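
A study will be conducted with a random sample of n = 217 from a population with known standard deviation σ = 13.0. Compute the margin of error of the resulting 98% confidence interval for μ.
Margin of error = 2.05

Margin of error = z* · σ/√n
= 2.326 · 13.0/√217
= 2.326 · 13.0/14.7309
= 2.05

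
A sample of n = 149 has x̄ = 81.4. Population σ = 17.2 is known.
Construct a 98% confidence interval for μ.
(78.12, 84.68)

z-interval (σ known):
z* = 2.326 for 98% confidence

Margin of error = z* · σ/√n = 2.326 · 17.2/√149 = 3.28

CI: (81.4 - 3.28, 81.4 + 3.28) = (78.12, 84.68)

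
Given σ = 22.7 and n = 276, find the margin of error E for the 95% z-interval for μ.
Margin of error = 2.68

Margin of error = z* · σ/√n
= 1.960 · 22.7/√276
= 1.960 · 22.7/16.6132
= 2.68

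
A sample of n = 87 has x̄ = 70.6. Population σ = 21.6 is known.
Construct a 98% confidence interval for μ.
(65.21, 75.99)

z-interval (σ known):
z* = 2.326 for 98% confidence

Margin of error = z* · σ/√n = 2.326 · 21.6/√87 = 5.39

CI: (70.6 - 5.39, 70.6 + 5.39) = (65.21, 75.99)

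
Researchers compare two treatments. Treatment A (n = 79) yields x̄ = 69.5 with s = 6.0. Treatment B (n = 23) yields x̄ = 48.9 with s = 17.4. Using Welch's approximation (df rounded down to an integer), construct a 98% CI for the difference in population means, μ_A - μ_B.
(11.37, 29.83)

Difference: x̄₁ - x̄₂ = 20.60
SE = √(s₁²/n₁ + s₂²/n₂) = √(6.0²/79 + 17.4²/23) = 3.6904
df = 23.54 → 23 (Welch–Satterthwaite, rounded down)
t* = 2.500

CI: 20.60 ± 2.500 · 3.6904 = 20.60 ± 9.23 = (11.37, 29.83)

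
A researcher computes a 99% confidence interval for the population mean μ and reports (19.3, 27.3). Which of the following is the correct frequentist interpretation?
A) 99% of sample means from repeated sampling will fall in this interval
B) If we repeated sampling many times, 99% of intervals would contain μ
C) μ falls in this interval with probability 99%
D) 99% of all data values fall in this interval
B

A) Wrong — coverage applies to intervals containing μ, not to future x̄ values.
B) Correct — this is the frequentist long-run coverage interpretation.
C) Wrong — μ is fixed; the randomness lives in the interval, not in μ.
D) Wrong — a CI is about the parameter μ, not individual data values.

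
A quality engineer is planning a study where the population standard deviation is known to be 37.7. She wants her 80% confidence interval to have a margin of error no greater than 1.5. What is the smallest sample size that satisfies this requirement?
n ≥ 1039

For margin E ≤ 1.5:
n ≥ (z* · σ / E)²
n ≥ (1.282 · 37.7 / 1.5)²
n ≥ 1038.19

Minimum n = 1039 (rounding up)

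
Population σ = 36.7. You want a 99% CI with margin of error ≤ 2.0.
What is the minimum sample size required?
n ≥ 2235

For margin E ≤ 2.0:
n ≥ (z* · σ / E)²
n ≥ (2.576 · 36.7 / 2.0)²
n ≥ 2234.42

Minimum n = 2235 (rounding up)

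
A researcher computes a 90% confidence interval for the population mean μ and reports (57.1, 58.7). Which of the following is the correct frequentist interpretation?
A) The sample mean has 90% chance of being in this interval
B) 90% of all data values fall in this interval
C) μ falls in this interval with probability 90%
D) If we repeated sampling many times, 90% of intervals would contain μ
D

A) Wrong — x̄ is observed and sits in the interval by construction.
B) Wrong — a CI is about the parameter μ, not individual data values.
C) Wrong — μ is fixed; the randomness lives in the interval, not in μ.
D) Correct — this is the frequentist long-run coverage interpretation.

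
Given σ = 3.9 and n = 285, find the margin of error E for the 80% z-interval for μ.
Margin of error = 0.30

Margin of error = z* · σ/√n
= 1.282 · 3.9/√285
= 1.282 · 3.9/16.8819
= 0.30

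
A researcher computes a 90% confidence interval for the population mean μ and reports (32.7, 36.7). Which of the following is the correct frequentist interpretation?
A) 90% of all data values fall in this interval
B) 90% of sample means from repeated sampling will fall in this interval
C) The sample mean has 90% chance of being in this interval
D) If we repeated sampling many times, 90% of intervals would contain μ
D

A) Wrong — a CI is about the parameter μ, not individual data values.
B) Wrong — coverage applies to intervals containing μ, not to future x̄ values.
C) Wrong — x̄ is observed and sits in the interval by construction.
D) Correct — this is the frequentist long-run coverage interpretation.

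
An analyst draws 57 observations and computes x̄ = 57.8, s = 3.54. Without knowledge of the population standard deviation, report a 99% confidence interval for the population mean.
(56.55, 59.05)

t-interval (σ unknown):
df = n - 1 = 56
t* = 2.667 for 99% confidence

Margin of error = t* · s/√n = 2.667 · 3.54/√57 = 1.25

CI: (56.55, 59.05)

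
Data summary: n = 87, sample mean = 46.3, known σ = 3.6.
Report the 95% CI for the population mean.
(45.54, 47.06)

z-interval (σ known):
z* = 1.960 for 95% confidence

Margin of error = z* · σ/√n = 1.960 · 3.6/√87 = 0.76

CI: (46.3 - 0.76, 46.3 + 0.76) = (45.54, 47.06)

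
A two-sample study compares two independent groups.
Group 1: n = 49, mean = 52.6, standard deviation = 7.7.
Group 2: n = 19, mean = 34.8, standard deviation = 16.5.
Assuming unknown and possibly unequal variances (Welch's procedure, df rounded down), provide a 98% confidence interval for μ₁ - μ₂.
(7.87, 27.73)

Difference: x̄₁ - x̄₂ = 17.80
SE = √(s₁²/n₁ + s₂²/n₂) = √(7.7²/49 + 16.5²/19) = 3.9419
df = 21.11 → 21 (Welch–Satterthwaite, rounded down)
t* = 2.518

CI: 17.80 ± 2.518 · 3.9419 = 17.80 ± 9.93 = (7.87, 27.73)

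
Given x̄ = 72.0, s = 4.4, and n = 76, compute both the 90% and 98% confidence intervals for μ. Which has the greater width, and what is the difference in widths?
98% CI is wider by 0.72

df = 75
90% CI: t* = 1.665, (71.16, 72.84), width = 2 · t* · s/√n = 1.68
98% CI: t* = 2.377, (70.80, 73.20), width = 2 · t* · s/√n = 2.40

The 98% CI is wider by 2.40 - 1.68 = 0.72.
Higher confidence requires a wider interval.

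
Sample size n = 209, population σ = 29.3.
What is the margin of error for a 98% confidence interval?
Margin of error = 4.71

Margin of error = z* · σ/√n
= 2.326 · 29.3/√209
= 2.326 · 29.3/14.4568
= 4.71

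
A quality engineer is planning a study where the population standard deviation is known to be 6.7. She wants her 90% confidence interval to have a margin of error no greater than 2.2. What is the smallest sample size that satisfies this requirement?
n ≥ 26

For margin E ≤ 2.2:
n ≥ (z* · σ / E)²
n ≥ (1.645 · 6.7 / 2.2)²
n ≥ 25.10

Minimum n = 26 (rounding up)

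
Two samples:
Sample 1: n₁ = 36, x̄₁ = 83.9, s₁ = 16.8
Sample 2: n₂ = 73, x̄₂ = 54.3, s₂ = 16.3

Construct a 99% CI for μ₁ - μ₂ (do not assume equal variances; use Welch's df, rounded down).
(20.62, 38.58)

Difference: x̄₁ - x̄₂ = 29.60
SE = √(s₁²/n₁ + s₂²/n₂) = √(16.8²/36 + 16.3²/73) = 3.3882
df = 67.92 → 67 (Welch–Satterthwaite, rounded down)
t* = 2.651

CI: 29.60 ± 2.651 · 3.3882 = 29.60 ± 8.98 = (20.62, 38.58)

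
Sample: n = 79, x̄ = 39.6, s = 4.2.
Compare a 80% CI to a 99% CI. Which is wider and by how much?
99% CI is wider by 1.27

df = 78
80% CI: t* = 1.292, (38.99, 40.21), width = 2 · t* · s/√n = 1.22
99% CI: t* = 2.640, (38.35, 40.85), width = 2 · t* · s/√n = 2.49

The 99% CI is wider by 2.49 - 1.22 = 1.27.
Higher confidence requires a wider interval.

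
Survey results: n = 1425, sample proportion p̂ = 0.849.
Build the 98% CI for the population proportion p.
(0.827, 0.871)

Proportion CI:
SE = √(p̂(1-p̂)/n) = √(0.849 · 0.151 / 1425) = 0.00948

z* = 2.326
Margin = z* · SE = 2.326 · 0.00948 = 0.0221

CI: 0.849 ± 0.0221 = (0.827, 0.871)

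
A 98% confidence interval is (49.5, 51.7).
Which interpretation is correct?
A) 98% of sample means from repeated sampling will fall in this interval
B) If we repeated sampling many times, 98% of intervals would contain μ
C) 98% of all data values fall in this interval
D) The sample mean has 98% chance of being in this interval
B

A) Wrong — coverage applies to intervals containing μ, not to future x̄ values.
B) Correct — this is the frequentist long-run coverage interpretation.
C) Wrong — a CI is about the parameter μ, not individual data values.
D) Wrong — x̄ is observed and sits in the interval by construction.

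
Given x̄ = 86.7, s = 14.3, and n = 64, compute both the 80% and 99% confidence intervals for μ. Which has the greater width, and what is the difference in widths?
99% CI is wider by 4.87

df = 63
80% CI: t* = 1.295, (84.39, 89.01), width = 2 · t* · s/√n = 4.63
99% CI: t* = 2.656, (81.95, 91.45), width = 2 · t* · s/√n = 9.50

The 99% CI is wider by 9.50 - 4.63 = 4.87.
Higher confidence requires a wider interval.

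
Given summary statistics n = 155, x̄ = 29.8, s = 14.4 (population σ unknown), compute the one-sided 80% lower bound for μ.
μ ≥ 28.82

Lower bound (one-sided):
t* = 0.844 (one-sided for 80%)
Lower bound = x̄ - t* · s/√n = 29.8 - 0.844 · 14.4/√155 = 28.82

We are 80% confident that μ ≥ 28.82.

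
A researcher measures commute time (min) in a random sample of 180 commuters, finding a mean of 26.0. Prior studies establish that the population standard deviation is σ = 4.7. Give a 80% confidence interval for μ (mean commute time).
(25.55, 26.45)

z-interval (σ known):
z* = 1.282 for 80% confidence

Margin of error = z* · σ/√n = 1.282 · 4.7/√180 = 0.45

CI: (26.0 - 0.45, 26.0 + 0.45) = (25.55, 26.45)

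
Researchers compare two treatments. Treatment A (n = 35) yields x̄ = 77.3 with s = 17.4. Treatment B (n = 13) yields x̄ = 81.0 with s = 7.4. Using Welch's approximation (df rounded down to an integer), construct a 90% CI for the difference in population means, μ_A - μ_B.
(-9.73, 2.33)

Difference: x̄₁ - x̄₂ = -3.70
SE = √(s₁²/n₁ + s₂²/n₂) = √(17.4²/35 + 7.4²/13) = 3.5864
df = 44.97 → 44 (Welch–Satterthwaite, rounded down)
t* = 1.680

CI: -3.70 ± 1.680 · 3.5864 = -3.70 ± 6.03 = (-9.73, 2.33)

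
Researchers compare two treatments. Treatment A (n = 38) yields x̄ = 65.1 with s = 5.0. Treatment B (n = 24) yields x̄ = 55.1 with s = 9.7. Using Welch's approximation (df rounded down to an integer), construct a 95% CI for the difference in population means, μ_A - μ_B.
(5.63, 14.37)

Difference: x̄₁ - x̄₂ = 10.00
SE = √(s₁²/n₁ + s₂²/n₂) = √(5.0²/38 + 9.7²/24) = 2.1397
df = 30.83 → 30 (Welch–Satterthwaite, rounded down)
t* = 2.042

CI: 10.00 ± 2.042 · 2.1397 = 10.00 ± 4.37 = (5.63, 14.37)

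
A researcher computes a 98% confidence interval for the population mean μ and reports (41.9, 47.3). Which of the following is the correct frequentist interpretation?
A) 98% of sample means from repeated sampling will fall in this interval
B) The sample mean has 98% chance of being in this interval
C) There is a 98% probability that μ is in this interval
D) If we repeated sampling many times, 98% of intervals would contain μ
D

A) Wrong — coverage applies to intervals containing μ, not to future x̄ values.
B) Wrong — x̄ is observed and sits in the interval by construction.
C) Wrong — μ is fixed; the randomness lives in the interval, not in μ.
D) Correct — this is the frequentist long-run coverage interpretation.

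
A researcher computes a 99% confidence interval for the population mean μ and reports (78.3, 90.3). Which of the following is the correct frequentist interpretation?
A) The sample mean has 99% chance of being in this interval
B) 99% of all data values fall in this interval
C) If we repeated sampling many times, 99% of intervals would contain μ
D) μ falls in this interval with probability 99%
C

A) Wrong — x̄ is observed and sits in the interval by construction.
B) Wrong — a CI is about the parameter μ, not individual data values.
C) Correct — this is the frequentist long-run coverage interpretation.
D) Wrong — μ is fixed; the randomness lives in the interval, not in μ.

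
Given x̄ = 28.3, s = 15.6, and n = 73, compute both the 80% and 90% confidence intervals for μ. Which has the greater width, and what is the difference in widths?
90% CI is wider by 1.36

df = 72
80% CI: t* = 1.293, (25.94, 30.66), width = 2 · t* · s/√n = 4.72
90% CI: t* = 1.666, (25.26, 31.34), width = 2 · t* · s/√n = 6.08

The 90% CI is wider by 6.08 - 4.72 = 1.36.
Higher confidence requires a wider interval.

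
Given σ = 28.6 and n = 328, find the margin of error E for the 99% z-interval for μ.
Margin of error = 4.07

Margin of error = z* · σ/√n
= 2.576 · 28.6/√328
= 2.576 · 28.6/18.1108
= 4.07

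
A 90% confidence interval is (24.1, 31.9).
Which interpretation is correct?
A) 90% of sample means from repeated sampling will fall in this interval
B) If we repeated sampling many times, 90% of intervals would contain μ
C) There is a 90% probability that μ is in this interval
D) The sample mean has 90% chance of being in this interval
B

A) Wrong — coverage applies to intervals containing μ, not to future x̄ values.
B) Correct — this is the frequentist long-run coverage interpretation.
C) Wrong — μ is fixed; the randomness lives in the interval, not in μ.
D) Wrong — x̄ is observed and sits in the interval by construction.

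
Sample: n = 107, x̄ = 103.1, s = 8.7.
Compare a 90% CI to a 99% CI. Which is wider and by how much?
99% CI is wider by 1.62

df = 106
90% CI: t* = 1.659, (101.70, 104.50), width = 2 · t* · s/√n = 2.79
99% CI: t* = 2.623, (100.89, 105.31), width = 2 · t* · s/√n = 4.41

The 99% CI is wider by 4.41 - 2.79 = 1.62.
Higher confidence requires a wider interval.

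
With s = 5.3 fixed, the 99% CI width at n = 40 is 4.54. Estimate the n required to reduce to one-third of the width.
n ≈ 360

CI width ∝ 1/√n
To reduce width by factor 3, need √n to grow by 3 → need 3² = 9 times as many samples.

Current: n = 40, width = 4.54
New: n = 360, width ≈ 1.45

Width reduced by factor of 4.54/1.45 = 3.13.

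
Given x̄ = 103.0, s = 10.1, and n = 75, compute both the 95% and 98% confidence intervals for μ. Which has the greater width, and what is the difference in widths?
98% CI is wider by 0.90

df = 74
95% CI: t* = 1.993, (100.68, 105.32), width = 2 · t* · s/√n = 4.65
98% CI: t* = 2.378, (100.23, 105.77), width = 2 · t* · s/√n = 5.55

The 98% CI is wider by 5.55 - 4.65 = 0.90.
Higher confidence requires a wider interval.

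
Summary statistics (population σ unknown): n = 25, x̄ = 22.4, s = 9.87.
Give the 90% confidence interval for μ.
(19.02, 25.78)

t-interval (σ unknown):
df = n - 1 = 24
t* = 1.711 for 90% confidence

Margin of error = t* · s/√n = 1.711 · 9.87/√25 = 3.38

CI: (19.02, 25.78)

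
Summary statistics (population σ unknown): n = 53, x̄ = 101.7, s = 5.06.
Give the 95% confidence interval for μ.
(100.31, 103.09)

t-interval (σ unknown):
df = n - 1 = 52
t* = 2.007 for 95% confidence

Margin of error = t* · s/√n = 2.007 · 5.06/√53 = 1.39

CI: (100.31, 103.09)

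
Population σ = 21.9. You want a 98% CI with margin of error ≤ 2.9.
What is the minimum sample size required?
n ≥ 309

For margin E ≤ 2.9:
n ≥ (z* · σ / E)²
n ≥ (2.326 · 21.9 / 2.9)²
n ≥ 308.54

Minimum n = 309 (rounding up)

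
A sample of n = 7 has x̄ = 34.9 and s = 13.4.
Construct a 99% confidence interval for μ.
(16.13, 53.67)

t-interval (σ unknown):
df = n - 1 = 6
t* = 3.707 for 99% confidence

Margin of error = t* · s/√n = 3.707 · 13.4/√7 = 18.77

CI: (16.13, 53.67)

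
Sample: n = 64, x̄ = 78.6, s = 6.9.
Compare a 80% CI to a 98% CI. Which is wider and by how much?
98% CI is wider by 1.89

df = 63
80% CI: t* = 1.295, (77.48, 79.72), width = 2 · t* · s/√n = 2.23
98% CI: t* = 2.387, (76.54, 80.66), width = 2 · t* · s/√n = 4.12

The 98% CI is wider by 4.12 - 2.23 = 1.89.
Higher confidence requires a wider interval.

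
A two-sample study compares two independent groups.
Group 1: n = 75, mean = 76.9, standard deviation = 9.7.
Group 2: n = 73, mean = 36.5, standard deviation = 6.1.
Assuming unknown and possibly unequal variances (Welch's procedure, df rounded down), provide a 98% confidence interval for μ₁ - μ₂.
(37.27, 43.53)

Difference: x̄₁ - x̄₂ = 40.40
SE = √(s₁²/n₁ + s₂²/n₂) = √(9.7²/75 + 6.1²/73) = 1.3283
df = 125.12 → 125 (Welch–Satterthwaite, rounded down)
t* = 2.357

CI: 40.40 ± 2.357 · 1.3283 = 40.40 ± 3.13 = (37.27, 43.53)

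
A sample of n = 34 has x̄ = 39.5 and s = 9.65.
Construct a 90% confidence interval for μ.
(36.70, 42.30)

t-interval (σ unknown):
df = n - 1 = 33
t* = 1.692 for 90% confidence

Margin of error = t* · s/√n = 1.692 · 9.65/√34 = 2.80

CI: (36.70, 42.30)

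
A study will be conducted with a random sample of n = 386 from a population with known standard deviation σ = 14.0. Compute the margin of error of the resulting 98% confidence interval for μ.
Margin of error = 1.66

Margin of error = z* · σ/√n
= 2.326 · 14.0/√386
= 2.326 · 14.0/19.6469
= 1.66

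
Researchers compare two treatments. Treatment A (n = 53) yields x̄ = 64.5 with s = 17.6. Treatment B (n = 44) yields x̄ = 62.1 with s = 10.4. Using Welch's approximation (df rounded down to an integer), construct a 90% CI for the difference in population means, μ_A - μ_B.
(-2.39, 7.19)

Difference: x̄₁ - x̄₂ = 2.40
SE = √(s₁²/n₁ + s₂²/n₂) = √(17.6²/53 + 10.4²/44) = 2.8814
df = 86.45 → 86 (Welch–Satterthwaite, rounded down)
t* = 1.663

CI: 2.40 ± 1.663 · 2.8814 = 2.40 ± 4.79 = (-2.39, 7.19)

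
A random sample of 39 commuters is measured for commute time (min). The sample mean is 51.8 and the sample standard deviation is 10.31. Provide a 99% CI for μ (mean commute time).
(47.32, 56.28)

t-interval (σ unknown):
df = n - 1 = 38
t* = 2.712 for 99% confidence

Margin of error = t* · s/√n = 2.712 · 10.31/√39 = 4.48

CI: (47.32, 56.28)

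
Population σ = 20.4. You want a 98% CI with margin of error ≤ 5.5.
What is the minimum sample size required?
n ≥ 75

For margin E ≤ 5.5:
n ≥ (z* · σ / E)²
n ≥ (2.326 · 20.4 / 5.5)²
n ≥ 74.43

Minimum n = 75 (rounding up)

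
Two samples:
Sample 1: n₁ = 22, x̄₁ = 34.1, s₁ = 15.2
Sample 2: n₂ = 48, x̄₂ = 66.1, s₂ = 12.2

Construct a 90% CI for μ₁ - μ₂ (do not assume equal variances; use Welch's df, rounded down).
(-38.24, -25.76)

Difference: x̄₁ - x̄₂ = -32.00
SE = √(s₁²/n₁ + s₂²/n₂) = √(15.2²/22 + 12.2²/48) = 3.6882
df = 33.91 → 33 (Welch–Satterthwaite, rounded down)
t* = 1.692

CI: -32.00 ± 1.692 · 3.6882 = -32.00 ± 6.24 = (-38.24, -25.76)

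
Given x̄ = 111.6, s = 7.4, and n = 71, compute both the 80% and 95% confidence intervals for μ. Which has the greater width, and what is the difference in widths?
95% CI is wider by 1.23

df = 70
80% CI: t* = 1.294, (110.46, 112.74), width = 2 · t* · s/√n = 2.27
95% CI: t* = 1.994, (109.85, 113.35), width = 2 · t* · s/√n = 3.50

The 95% CI is wider by 3.50 - 2.27 = 1.23.
Higher confidence requires a wider interval.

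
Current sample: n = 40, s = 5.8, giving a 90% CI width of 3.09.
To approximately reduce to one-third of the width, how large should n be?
n ≈ 360

CI width ∝ 1/√n
To reduce width by factor 3, need √n to grow by 3 → need 3² = 9 times as many samples.

Current: n = 40, width = 3.09
New: n = 360, width ≈ 1.01

Width reduced by factor of 3.09/1.01 = 3.06.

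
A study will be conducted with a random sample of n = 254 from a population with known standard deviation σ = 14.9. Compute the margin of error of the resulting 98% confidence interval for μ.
Margin of error = 2.17

Margin of error = z* · σ/√n
= 2.326 · 14.9/√254
= 2.326 · 14.9/15.9374
= 2.17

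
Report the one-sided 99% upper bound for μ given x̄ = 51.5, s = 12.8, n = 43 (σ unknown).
μ ≤ 56.22

Upper bound (one-sided):
t* = 2.418 (one-sided for 99%)
Upper bound = x̄ + t* · s/√n = 51.5 + 2.418 · 12.8/√43 = 56.22

We are 99% confident that μ ≤ 56.22.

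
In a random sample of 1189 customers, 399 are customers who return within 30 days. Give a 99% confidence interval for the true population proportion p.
(0.300, 0.371)

Proportion CI:
p̂ = 399/1189 = 0.33558
SE = √(p̂(1-p̂)/n) = √(0.33558 · 0.66442 / 1189) = 0.01369

z* = 2.576
Margin = z* · SE = 2.576 · 0.01369 = 0.0353

CI: 0.33558 ± 0.0353 = (0.300, 0.371)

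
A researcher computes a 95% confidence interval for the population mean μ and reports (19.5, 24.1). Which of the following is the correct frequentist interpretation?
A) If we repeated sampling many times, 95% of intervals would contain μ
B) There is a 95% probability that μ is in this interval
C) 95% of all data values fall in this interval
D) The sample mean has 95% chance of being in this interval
A

A) Correct — this is the frequentist long-run coverage interpretation.
B) Wrong — μ is fixed; the randomness lives in the interval, not in μ.
C) Wrong — a CI is about the parameter μ, not individual data values.
D) Wrong — x̄ is observed and sits in the interval by construction.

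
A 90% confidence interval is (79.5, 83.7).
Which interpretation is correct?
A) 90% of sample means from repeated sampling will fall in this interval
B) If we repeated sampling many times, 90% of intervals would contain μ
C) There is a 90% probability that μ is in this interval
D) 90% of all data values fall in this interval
B

A) Wrong — coverage applies to intervals containing μ, not to future x̄ values.
B) Correct — this is the frequentist long-run coverage interpretation.
C) Wrong — μ is fixed; the randomness lives in the interval, not in μ.
D) Wrong — a CI is about the parameter μ, not individual data values.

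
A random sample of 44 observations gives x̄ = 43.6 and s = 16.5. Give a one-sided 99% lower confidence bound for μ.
μ ≥ 37.59

Lower bound (one-sided):
t* = 2.416 (one-sided for 99%)
Lower bound = x̄ - t* · s/√n = 43.6 - 2.416 · 16.5/√44 = 37.59

We are 99% confident that μ ≥ 37.59.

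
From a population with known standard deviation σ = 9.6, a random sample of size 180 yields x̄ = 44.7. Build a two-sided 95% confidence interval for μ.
(43.30, 46.10)

z-interval (σ known):
z* = 1.960 for 95% confidence

Margin of error = z* · σ/√n = 1.960 · 9.6/√180 = 1.40

CI: (44.7 - 1.40, 44.7 + 1.40) = (43.30, 46.10)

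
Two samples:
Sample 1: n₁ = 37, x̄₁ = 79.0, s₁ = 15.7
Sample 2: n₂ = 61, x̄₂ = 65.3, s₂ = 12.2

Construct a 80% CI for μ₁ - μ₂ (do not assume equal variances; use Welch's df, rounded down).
(9.79, 17.61)

Difference: x̄₁ - x̄₂ = 13.70
SE = √(s₁²/n₁ + s₂²/n₂) = √(15.7²/37 + 12.2²/61) = 3.0169
df = 62.19 → 62 (Welch–Satterthwaite, rounded down)
t* = 1.295

CI: 13.70 ± 1.295 · 3.0169 = 13.70 ± 3.91 = (9.79, 17.61)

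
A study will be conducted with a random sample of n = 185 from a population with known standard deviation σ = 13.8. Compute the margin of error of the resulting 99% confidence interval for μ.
Margin of error = 2.61

Margin of error = z* · σ/√n
= 2.576 · 13.8/√185
= 2.576 · 13.8/13.6015
= 2.61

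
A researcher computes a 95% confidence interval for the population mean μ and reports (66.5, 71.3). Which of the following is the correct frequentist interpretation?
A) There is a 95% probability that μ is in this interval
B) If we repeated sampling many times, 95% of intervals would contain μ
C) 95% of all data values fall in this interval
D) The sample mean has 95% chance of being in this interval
B

A) Wrong — μ is fixed; the randomness lives in the interval, not in μ.
B) Correct — this is the frequentist long-run coverage interpretation.
C) Wrong — a CI is about the parameter μ, not individual data values.
D) Wrong — x̄ is observed and sits in the interval by construction.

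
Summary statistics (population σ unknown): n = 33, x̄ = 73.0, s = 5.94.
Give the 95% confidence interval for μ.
(70.89, 75.11)

t-interval (σ unknown):
df = n - 1 = 32
t* = 2.037 for 95% confidence

Margin of error = t* · s/√n = 2.037 · 5.94/√33 = 2.11

CI: (70.89, 75.11)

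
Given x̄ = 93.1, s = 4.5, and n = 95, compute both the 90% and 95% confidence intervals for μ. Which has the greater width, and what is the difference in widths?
95% CI is wider by 0.30

df = 94
90% CI: t* = 1.661, (92.33, 93.87), width = 2 · t* · s/√n = 1.53
95% CI: t* = 1.986, (92.18, 94.02), width = 2 · t* · s/√n = 1.83

The 95% CI is wider by 1.83 - 1.53 = 0.30.
Higher confidence requires a wider interval.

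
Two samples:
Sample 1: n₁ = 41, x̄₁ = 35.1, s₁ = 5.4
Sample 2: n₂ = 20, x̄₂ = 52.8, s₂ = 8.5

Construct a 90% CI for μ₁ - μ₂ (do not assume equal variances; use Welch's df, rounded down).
(-21.25, -14.15)

Difference: x̄₁ - x̄₂ = -17.70
SE = √(s₁²/n₁ + s₂²/n₂) = √(5.4²/41 + 8.5²/20) = 2.0794
df = 26.73 → 26 (Welch–Satterthwaite, rounded down)
t* = 1.706

CI: -17.70 ± 1.706 · 2.0794 = -17.70 ± 3.55 = (-21.25, -14.15)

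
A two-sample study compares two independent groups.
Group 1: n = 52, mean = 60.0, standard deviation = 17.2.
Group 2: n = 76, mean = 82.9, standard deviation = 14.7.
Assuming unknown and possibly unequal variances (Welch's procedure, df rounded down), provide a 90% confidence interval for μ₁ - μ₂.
(-27.75, -18.05)

Difference: x̄₁ - x̄₂ = -22.90
SE = √(s₁²/n₁ + s₂²/n₂) = √(17.2²/52 + 14.7²/76) = 2.9210
df = 98.06 → 98 (Welch–Satterthwaite, rounded down)
t* = 1.661

CI: -22.90 ± 1.661 · 2.9210 = -22.90 ± 4.85 = (-27.75, -18.05)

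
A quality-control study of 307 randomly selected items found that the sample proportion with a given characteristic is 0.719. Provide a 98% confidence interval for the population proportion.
(0.659, 0.779)

Proportion CI:
SE = √(p̂(1-p̂)/n) = √(0.719 · 0.281 / 307) = 0.02565

z* = 2.326
Margin = z* · SE = 2.326 · 0.02565 = 0.0597

CI: 0.719 ± 0.0597 = (0.659, 0.779)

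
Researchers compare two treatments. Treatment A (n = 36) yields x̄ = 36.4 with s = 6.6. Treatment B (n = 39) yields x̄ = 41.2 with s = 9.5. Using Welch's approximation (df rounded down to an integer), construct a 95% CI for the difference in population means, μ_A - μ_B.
(-8.55, -1.05)

Difference: x̄₁ - x̄₂ = -4.80
SE = √(s₁²/n₁ + s₂²/n₂) = √(6.6²/36 + 9.5²/39) = 1.8773
df = 67.96 → 67 (Welch–Satterthwaite, rounded down)
t* = 1.996

CI: -4.80 ± 1.996 · 1.8773 = -4.80 ± 3.75 = (-8.55, -1.05)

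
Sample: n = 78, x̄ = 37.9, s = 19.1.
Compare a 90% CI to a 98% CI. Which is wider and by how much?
98% CI is wider by 3.08

df = 77
90% CI: t* = 1.665, (34.30, 41.50), width = 2 · t* · s/√n = 7.20
98% CI: t* = 2.376, (32.76, 43.04), width = 2 · t* · s/√n = 10.28

The 98% CI is wider by 10.28 - 7.20 = 3.08.
Higher confidence requires a wider interval.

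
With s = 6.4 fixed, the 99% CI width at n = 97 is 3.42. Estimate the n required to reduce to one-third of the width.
n ≈ 873

CI width ∝ 1/√n
To reduce width by factor 3, need √n to grow by 3 → need 3² = 9 times as many samples.

Current: n = 97, width = 3.42
New: n = 873, width ≈ 1.12

Width reduced by factor of 3.42/1.12 = 3.05.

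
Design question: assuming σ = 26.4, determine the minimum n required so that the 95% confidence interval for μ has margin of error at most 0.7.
n ≥ 5465

For margin E ≤ 0.7:
n ≥ (z* · σ / E)²
n ≥ (1.960 · 26.4 / 0.7)²
n ≥ 5464.17

Minimum n = 5465 (rounding up)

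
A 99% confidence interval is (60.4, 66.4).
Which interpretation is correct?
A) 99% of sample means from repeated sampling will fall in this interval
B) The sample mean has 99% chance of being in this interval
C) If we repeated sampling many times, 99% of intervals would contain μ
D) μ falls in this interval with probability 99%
C

A) Wrong — coverage applies to intervals containing μ, not to future x̄ values.
B) Wrong — x̄ is observed and sits in the interval by construction.
C) Correct — this is the frequentist long-run coverage interpretation.
D) Wrong — μ is fixed; the randomness lives in the interval, not in μ.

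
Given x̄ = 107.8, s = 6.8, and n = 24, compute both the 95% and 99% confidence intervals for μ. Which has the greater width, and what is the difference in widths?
99% CI is wider by 2.05

df = 23
95% CI: t* = 2.069, (104.93, 110.67), width = 2 · t* · s/√n = 5.74
99% CI: t* = 2.807, (103.90, 111.70), width = 2 · t* · s/√n = 7.79

The 99% CI is wider by 7.79 - 5.74 = 2.05.
Higher confidence requires a wider interval.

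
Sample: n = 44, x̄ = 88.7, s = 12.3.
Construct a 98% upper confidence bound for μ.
μ ≤ 92.63

Upper bound (one-sided):
t* = 2.118 (one-sided for 98%)
Upper bound = x̄ + t* · s/√n = 88.7 + 2.118 · 12.3/√44 = 92.63

We are 98% confident that μ ≤ 92.63.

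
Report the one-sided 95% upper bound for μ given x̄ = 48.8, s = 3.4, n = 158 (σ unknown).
μ ≤ 49.25

Upper bound (one-sided):
t* = 1.655 (one-sided for 95%)
Upper bound = x̄ + t* · s/√n = 48.8 + 1.655 · 3.4/√158 = 49.25

We are 95% confident that μ ≤ 49.25.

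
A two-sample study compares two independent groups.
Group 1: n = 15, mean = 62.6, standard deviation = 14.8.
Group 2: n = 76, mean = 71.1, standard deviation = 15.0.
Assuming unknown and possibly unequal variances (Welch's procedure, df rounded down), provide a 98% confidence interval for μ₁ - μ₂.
(-19.09, 2.09)

Difference: x̄₁ - x̄₂ = -8.50
SE = √(s₁²/n₁ + s₂²/n₂) = √(14.8²/15 + 15.0²/76) = 4.1908
df = 20.10 → 20 (Welch–Satterthwaite, rounded down)
t* = 2.528

CI: -8.50 ± 2.528 · 4.1908 = -8.50 ± 10.59 = (-19.09, 2.09)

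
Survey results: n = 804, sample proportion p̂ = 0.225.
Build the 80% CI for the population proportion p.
(0.206, 0.244)

Proportion CI:
SE = √(p̂(1-p̂)/n) = √(0.225 · 0.775 / 804) = 0.01473

z* = 1.282
Margin = z* · SE = 1.282 · 0.01473 = 0.0189

CI: 0.225 ± 0.0189 = (0.206, 0.244)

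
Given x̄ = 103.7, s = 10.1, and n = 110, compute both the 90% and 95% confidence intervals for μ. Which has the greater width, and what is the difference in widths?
95% CI is wider by 0.62

df = 109
90% CI: t* = 1.659, (102.10, 105.30), width = 2 · t* · s/√n = 3.20
95% CI: t* = 1.982, (101.79, 105.61), width = 2 · t* · s/√n = 3.82

The 95% CI is wider by 3.82 - 3.20 = 0.62.
Higher confidence requires a wider interval.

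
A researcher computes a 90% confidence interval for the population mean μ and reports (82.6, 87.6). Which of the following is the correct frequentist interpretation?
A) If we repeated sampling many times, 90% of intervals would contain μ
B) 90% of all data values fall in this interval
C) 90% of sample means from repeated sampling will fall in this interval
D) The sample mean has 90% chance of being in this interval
A

A) Correct — this is the frequentist long-run coverage interpretation.
B) Wrong — a CI is about the parameter μ, not individual data values.
C) Wrong — coverage applies to intervals containing μ, not to future x̄ values.
D) Wrong — x̄ is observed and sits in the interval by construction.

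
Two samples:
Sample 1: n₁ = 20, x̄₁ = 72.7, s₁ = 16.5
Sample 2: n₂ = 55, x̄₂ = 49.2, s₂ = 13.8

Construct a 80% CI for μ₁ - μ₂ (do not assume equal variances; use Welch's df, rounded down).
(18.08, 28.92)

Difference: x̄₁ - x̄₂ = 23.50
SE = √(s₁²/n₁ + s₂²/n₂) = √(16.5²/20 + 13.8²/55) = 4.1322
df = 29.23 → 29 (Welch–Satterthwaite, rounded down)
t* = 1.311

CI: 23.50 ± 1.311 · 4.1322 = 23.50 ± 5.42 = (18.08, 28.92)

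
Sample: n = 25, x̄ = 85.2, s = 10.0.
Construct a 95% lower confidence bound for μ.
μ ≥ 81.78

Lower bound (one-sided):
t* = 1.711 (one-sided for 95%)
Lower bound = x̄ - t* · s/√n = 85.2 - 1.711 · 10.0/√25 = 81.78

We are 95% confident that μ ≥ 81.78.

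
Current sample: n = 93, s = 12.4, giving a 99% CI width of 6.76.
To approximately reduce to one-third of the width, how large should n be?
n ≈ 837

CI width ∝ 1/√n
To reduce width by factor 3, need √n to grow by 3 → need 3² = 9 times as many samples.

Current: n = 93, width = 6.76
New: n = 837, width ≈ 2.21

Width reduced by factor of 6.76/2.21 = 3.06.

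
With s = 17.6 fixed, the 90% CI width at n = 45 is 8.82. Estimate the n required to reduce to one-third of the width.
n ≈ 405

CI width ∝ 1/√n
To reduce width by factor 3, need √n to grow by 3 → need 3² = 9 times as many samples.

Current: n = 45, width = 8.82
New: n = 405, width ≈ 2.88

Width reduced by factor of 8.82/2.88 = 3.06.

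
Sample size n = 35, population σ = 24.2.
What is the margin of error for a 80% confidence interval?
Margin of error = 5.24

Margin of error = z* · σ/√n
= 1.282 · 24.2/√35
= 1.282 · 24.2/5.9161
= 5.24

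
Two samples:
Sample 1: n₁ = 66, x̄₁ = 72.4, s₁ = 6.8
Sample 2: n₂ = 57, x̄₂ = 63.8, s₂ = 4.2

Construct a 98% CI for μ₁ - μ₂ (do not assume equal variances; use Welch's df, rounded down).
(6.23, 10.97)

Difference: x̄₁ - x̄₂ = 8.60
SE = √(s₁²/n₁ + s₂²/n₂) = √(6.8²/66 + 4.2²/57) = 1.0050
df = 110.16 → 110 (Welch–Satterthwaite, rounded down)
t* = 2.361

CI: 8.60 ± 2.361 · 1.0050 = 8.60 ± 2.37 = (6.23, 10.97)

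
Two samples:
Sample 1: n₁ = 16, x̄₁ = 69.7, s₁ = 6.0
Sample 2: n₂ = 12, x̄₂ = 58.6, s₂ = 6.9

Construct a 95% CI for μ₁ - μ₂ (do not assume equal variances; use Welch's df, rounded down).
(5.91, 16.29)

Difference: x̄₁ - x̄₂ = 11.10
SE = √(s₁²/n₁ + s₂²/n₂) = √(6.0²/16 + 6.9²/12) = 2.4935
df = 21.86 → 21 (Welch–Satterthwaite, rounded down)
t* = 2.080

CI: 11.10 ± 2.080 · 2.4935 = 11.10 ± 5.19 = (5.91, 16.29)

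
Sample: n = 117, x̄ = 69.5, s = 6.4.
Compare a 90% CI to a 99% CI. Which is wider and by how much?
99% CI is wider by 1.14

df = 116
90% CI: t* = 1.658, (68.52, 70.48), width = 2 · t* · s/√n = 1.96
99% CI: t* = 2.619, (67.95, 71.05), width = 2 · t* · s/√n = 3.10

The 99% CI is wider by 3.10 - 1.96 = 1.14.
Higher confidence requires a wider interval.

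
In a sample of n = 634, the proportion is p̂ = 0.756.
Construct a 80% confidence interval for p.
(0.734, 0.778)

Proportion CI:
SE = √(p̂(1-p̂)/n) = √(0.756 · 0.244 / 634) = 0.01706

z* = 1.282
Margin = z* · SE = 1.282 · 0.01706 = 0.0219

CI: 0.756 ± 0.0219 = (0.734, 0.778)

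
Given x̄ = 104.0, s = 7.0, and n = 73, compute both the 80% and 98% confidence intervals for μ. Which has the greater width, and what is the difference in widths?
98% CI is wider by 1.78

df = 72
80% CI: t* = 1.293, (102.94, 105.06), width = 2 · t* · s/√n = 2.12
98% CI: t* = 2.379, (102.05, 105.95), width = 2 · t* · s/√n = 3.90

The 98% CI is wider by 3.90 - 2.12 = 1.78.
Higher confidence requires a wider interval.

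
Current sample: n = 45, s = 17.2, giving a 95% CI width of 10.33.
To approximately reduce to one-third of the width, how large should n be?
n ≈ 405

CI width ∝ 1/√n
To reduce width by factor 3, need √n to grow by 3 → need 3² = 9 times as many samples.

Current: n = 45, width = 10.33
New: n = 405, width ≈ 3.36

Width reduced by factor of 10.33/3.36 = 3.07.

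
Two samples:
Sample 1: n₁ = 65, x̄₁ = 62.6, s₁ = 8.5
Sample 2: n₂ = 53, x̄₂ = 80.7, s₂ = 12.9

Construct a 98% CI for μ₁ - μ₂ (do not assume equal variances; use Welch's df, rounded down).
(-22.99, -13.21)

Difference: x̄₁ - x̄₂ = -18.10
SE = √(s₁²/n₁ + s₂²/n₂) = √(8.5²/65 + 12.9²/53) = 2.0619
df = 86.52 → 86 (Welch–Satterthwaite, rounded down)
t* = 2.370

CI: -18.10 ± 2.370 · 2.0619 = -18.10 ± 4.89 = (-22.99, -13.21)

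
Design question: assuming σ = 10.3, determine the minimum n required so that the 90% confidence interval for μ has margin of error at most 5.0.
n ≥ 12

For margin E ≤ 5.0:
n ≥ (z* · σ / E)²
n ≥ (1.645 · 10.3 / 5.0)²
n ≥ 11.48

Minimum n = 12 (rounding up)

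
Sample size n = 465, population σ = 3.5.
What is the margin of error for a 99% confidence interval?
Margin of error = 0.42

Margin of error = z* · σ/√n
= 2.576 · 3.5/√465
= 2.576 · 3.5/21.5639
= 0.42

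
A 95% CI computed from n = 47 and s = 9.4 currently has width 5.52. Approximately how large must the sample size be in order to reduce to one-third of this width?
n ≈ 423

CI width ∝ 1/√n
To reduce width by factor 3, need √n to grow by 3 → need 3² = 9 times as many samples.

Current: n = 47, width = 5.52
New: n = 423, width ≈ 1.80

Width reduced by factor of 5.52/1.80 = 3.07.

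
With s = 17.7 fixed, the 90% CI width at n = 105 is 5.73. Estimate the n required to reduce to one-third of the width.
n ≈ 945

CI width ∝ 1/√n
To reduce width by factor 3, need √n to grow by 3 → need 3² = 9 times as many samples.

Current: n = 105, width = 5.73
New: n = 945, width ≈ 1.90

Width reduced by factor of 5.73/1.90 = 3.02.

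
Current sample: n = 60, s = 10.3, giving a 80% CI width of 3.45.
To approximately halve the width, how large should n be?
n ≈ 240

CI width ∝ 1/√n
To reduce width by factor 2, need √n to grow by 2 → need 2² = 4 times as many samples.

Current: n = 60, width = 3.45
New: n = 240, width ≈ 1.71

Width reduced by factor of 3.45/1.71 = 2.02.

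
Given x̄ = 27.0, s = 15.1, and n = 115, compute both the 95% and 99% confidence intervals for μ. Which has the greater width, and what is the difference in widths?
99% CI is wider by 1.80

df = 114
95% CI: t* = 1.981, (24.21, 29.79), width = 2 · t* · s/√n = 5.58
99% CI: t* = 2.620, (23.31, 30.69), width = 2 · t* · s/√n = 7.38

The 99% CI is wider by 7.38 - 5.58 = 1.80.
Higher confidence requires a wider interval.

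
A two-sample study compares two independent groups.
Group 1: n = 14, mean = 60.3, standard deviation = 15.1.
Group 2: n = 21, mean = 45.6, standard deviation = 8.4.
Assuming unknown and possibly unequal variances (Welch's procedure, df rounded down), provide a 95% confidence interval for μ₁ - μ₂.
(5.39, 24.01)

Difference: x̄₁ - x̄₂ = 14.70
SE = √(s₁²/n₁ + s₂²/n₂) = √(15.1²/14 + 8.4²/21) = 4.4324
df = 18.41 → 18 (Welch–Satterthwaite, rounded down)
t* = 2.101

CI: 14.70 ± 2.101 · 4.4324 = 14.70 ± 9.31 = (5.39, 24.01)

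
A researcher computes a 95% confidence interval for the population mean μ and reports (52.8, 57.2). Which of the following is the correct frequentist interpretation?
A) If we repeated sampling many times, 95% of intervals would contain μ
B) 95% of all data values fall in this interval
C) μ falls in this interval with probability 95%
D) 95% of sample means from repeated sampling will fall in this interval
A

A) Correct — this is the frequentist long-run coverage interpretation.
B) Wrong — a CI is about the parameter μ, not individual data values.
C) Wrong — μ is fixed; the randomness lives in the interval, not in μ.
D) Wrong — coverage applies to intervals containing μ, not to future x̄ values.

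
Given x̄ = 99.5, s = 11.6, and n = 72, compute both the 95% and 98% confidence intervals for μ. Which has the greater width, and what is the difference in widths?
98% CI is wider by 1.06

df = 71
95% CI: t* = 1.994, (96.77, 102.23), width = 2 · t* · s/√n = 5.45
98% CI: t* = 2.380, (96.25, 102.75), width = 2 · t* · s/√n = 6.51

The 98% CI is wider by 6.51 - 5.45 = 1.06.
Higher confidence requires a wider interval.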